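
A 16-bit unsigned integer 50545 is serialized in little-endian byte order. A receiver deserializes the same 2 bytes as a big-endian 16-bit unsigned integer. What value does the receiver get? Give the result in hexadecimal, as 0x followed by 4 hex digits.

0x71C5

50545 in 16-bit hexadecimal is 0xC571.
Stored little-endian, the bytes at ascending addresses are 71 C5.
Read back as big-endian, the last byte is least significant, giving 0x71C5.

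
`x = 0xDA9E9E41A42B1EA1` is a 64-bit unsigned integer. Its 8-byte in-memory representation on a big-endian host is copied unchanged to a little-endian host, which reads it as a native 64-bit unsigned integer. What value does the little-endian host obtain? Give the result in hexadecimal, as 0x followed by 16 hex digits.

Stored big-endian, the bytes at ascending addresses are DA 9E 9E 41 A4 2B 1E A1.
Read back as little-endian, the first byte is least significant, giving 0xA11E2BA4419E9EDA.

0xA11E2BA4419E9EDA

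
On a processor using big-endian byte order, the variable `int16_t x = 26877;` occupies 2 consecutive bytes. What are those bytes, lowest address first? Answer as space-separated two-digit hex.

68 FD

26877 in hexadecimal, padded to 16 bits, is 0x68FD.
Split into bytes (most-significant first): 68 FD.
Big-endian stores the most-significant byte at the lowest address.
So the memory order matches the most-significant-first order: 68 FD.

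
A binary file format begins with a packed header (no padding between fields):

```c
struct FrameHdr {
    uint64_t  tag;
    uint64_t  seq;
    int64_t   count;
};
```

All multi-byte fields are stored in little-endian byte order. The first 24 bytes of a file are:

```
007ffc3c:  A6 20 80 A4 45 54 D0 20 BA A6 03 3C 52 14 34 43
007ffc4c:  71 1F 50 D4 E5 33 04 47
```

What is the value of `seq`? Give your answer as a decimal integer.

4842517842756871866

`seq` follows `tag` (8 bytes), so it starts at byte offset 8 and occupies 8 bytes.
Bytes at offsets 8..15: BA A6 03 3C 52 14 34 43.
Little-endian stores the least-significant byte at the lowest address.
Reassemble most-significant byte first: 43 34 14 52 3C 03 A6 BA → 0x433414523C03A6BA.
0x433414523C03A6BA = 4842517842756871866.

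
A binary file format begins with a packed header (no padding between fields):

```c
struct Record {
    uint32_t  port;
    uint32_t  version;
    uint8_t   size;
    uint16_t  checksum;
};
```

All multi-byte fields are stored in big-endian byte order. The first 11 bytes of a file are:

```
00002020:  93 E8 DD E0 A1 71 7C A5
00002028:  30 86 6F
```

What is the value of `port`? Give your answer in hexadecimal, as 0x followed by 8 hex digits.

0x93E8DDE0

`port` is the first field, at byte offset 0, occupying 4 bytes.
Bytes at offsets 0..3: 93 E8 DD E0.
In big-endian order the high byte comes first in memory.
The bytes are already most-significant first: 0x93E8DDE0.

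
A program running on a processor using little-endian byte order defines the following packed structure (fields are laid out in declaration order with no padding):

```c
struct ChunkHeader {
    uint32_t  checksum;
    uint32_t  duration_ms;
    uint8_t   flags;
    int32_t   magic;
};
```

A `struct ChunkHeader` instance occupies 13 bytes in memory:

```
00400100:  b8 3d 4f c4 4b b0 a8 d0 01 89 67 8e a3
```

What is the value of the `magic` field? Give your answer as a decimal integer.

`magic` follows `checksum` (4 B), `duration_ms` (4 B), `flags` (1 B), so it starts at offset 4 + 4 + 1 = 9 and occupies 4 bytes.
Bytes at offsets 9..12: 89 67 8E A3.
Little-endian stores the least-significant byte at the lowest address.
Reassemble most-significant byte first: A3 8E 67 89 → 0xA38E6789.
Top bit is set, so as a signed 32-bit value this is 0xA38E6789 − 2^32 = -1550948471.

-1550948471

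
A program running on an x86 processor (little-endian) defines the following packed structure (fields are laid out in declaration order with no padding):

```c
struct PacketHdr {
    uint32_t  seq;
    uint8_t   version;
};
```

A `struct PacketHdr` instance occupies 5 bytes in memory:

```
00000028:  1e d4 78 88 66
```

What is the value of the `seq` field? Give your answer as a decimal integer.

2289619998

`seq` is the first field, at byte offset 0, occupying 4 bytes.
Bytes at offsets 0..3: 1E D4 78 88.
Little-endian stores the least-significant byte at the lowest address.
Reassemble most-significant byte first: 88 78 D4 1E → 0x8878D41E.
0x8878D41E = 2289619998.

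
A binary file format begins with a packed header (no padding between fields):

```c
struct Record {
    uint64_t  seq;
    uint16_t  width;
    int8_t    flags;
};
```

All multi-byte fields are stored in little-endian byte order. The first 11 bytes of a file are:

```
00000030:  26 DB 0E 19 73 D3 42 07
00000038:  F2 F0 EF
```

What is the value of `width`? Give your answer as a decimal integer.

`width` follows `seq` (8 bytes), so it starts at byte offset 8 and occupies 2 bytes.
Bytes at offsets 8..9: F2 F0.
In little-endian order the low byte comes first in memory.
Reassemble most-significant byte first: F0 F2 → 0xF0F2.
0xF0F2 = 61682.

61682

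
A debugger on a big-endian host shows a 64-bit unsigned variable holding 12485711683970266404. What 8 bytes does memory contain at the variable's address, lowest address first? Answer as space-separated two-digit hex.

AD 46 28 9F DA FD F5 24

12485711683970266404 in hexadecimal, padded to 64 bits, is 0xAD46289FDAFDF524.
Split into bytes (most-significant first): AD 46 28 9F DA FD F5 24.
Big-endian: lowest address holds the most-significant byte.
So the memory order matches the most-significant-first order: AD 46 28 9F DA FD F5 24.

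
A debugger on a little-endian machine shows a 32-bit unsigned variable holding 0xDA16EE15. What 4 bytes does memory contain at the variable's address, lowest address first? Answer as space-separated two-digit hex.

15 EE 16 DA

Split into bytes (most-significant first): DA 16 EE 15.
Little-endian: lowest address holds the least-significant byte.
So at ascending addresses the bytes are 15 EE 16 DA.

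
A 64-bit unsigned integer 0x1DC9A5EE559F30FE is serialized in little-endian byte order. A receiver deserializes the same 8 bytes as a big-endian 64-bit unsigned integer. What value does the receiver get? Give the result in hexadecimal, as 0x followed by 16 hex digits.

0xFE309F55EEA5C91D

Stored little-endian, the bytes at ascending addresses are FE 30 9F 55 EE A5 C9 1D.
Read back as big-endian, the last byte is least significant, giving 0xFE309F55EEA5C91D.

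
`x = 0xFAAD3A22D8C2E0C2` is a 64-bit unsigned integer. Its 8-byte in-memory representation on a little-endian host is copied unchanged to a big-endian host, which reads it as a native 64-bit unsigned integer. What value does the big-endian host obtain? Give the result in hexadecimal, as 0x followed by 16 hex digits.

0xC2E0C2D8223AADFA

Stored little-endian, the bytes at ascending addresses are C2 E0 C2 D8 22 3A AD FA.
Read back as big-endian, the last byte is least significant, giving 0xC2E0C2D8223AADFA.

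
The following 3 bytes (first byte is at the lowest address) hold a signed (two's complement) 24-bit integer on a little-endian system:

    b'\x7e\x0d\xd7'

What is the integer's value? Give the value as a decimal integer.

In little-endian order the low byte comes first in memory.
Reassemble most-significant byte first: D7 0D 7E → 0xD70D7E.
Top bit is set, so as a signed 24-bit value this is 0xD70D7E − 2^24 = -2683522.

-2683522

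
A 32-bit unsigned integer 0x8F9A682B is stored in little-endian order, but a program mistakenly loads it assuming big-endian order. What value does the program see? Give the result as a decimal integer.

Stored little-endian, the bytes at ascending addresses are 2B 68 9A 8F.
Read back as big-endian, the last byte is least significant, giving 0x2B689A8F.
0x2B689A8F = 728275599.

728275599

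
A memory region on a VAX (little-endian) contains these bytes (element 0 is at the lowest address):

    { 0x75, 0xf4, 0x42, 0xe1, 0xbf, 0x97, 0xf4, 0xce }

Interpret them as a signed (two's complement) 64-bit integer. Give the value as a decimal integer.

Little-endian: lowest address holds the least-significant byte.
Reassemble most-significant byte first: CE F4 97 BF E1 42 F4 75 → 0xCEF497BFE142F475.
Top bit is set, so as a signed 64-bit value this is 0xCEF497BFE142F475 − 2^64 = -3534032957205187467.

-3534032957205187467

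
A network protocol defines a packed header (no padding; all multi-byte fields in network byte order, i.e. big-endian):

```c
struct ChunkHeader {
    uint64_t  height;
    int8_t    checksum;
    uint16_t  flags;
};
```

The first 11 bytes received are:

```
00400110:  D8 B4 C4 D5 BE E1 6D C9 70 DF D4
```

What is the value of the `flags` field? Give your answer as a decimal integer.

57300

`flags` follows `height` (8 B), `checksum` (1 B), so it starts at offset 8 + 1 = 9 and occupies 2 bytes.
Bytes at offsets 9..10: DF D4.
Big-endian stores the most-significant byte at the lowest address.
The bytes are already most-significant first: 0xDFD4.
0xDFD4 = 57300.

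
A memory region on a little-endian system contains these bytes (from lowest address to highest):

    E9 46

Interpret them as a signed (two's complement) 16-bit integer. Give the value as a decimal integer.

18153

Little-endian: lowest address holds the least-significant byte.
Reassemble most-significant byte first: 46 E9 → 0x46E9.
0x46E9 = 18153.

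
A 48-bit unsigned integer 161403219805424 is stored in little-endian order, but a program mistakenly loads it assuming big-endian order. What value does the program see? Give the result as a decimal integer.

161403219805424 in 48-bit hexadecimal is 0x92CB9D9504F0.
Stored little-endian, the bytes at ascending addresses are F0 04 95 9D CB 92.
Read back as big-endian, the last byte is least significant, giving 0xF004959DCB92.
0xF004959DCB92 = 263902480681874.

263902480681874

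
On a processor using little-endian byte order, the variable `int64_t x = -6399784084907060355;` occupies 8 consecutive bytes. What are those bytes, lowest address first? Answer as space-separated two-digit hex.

Two's complement of -6399784084907060355 in 64 bits: 6399784084907060355 = 0x58D099B7BC156C83; invert → 0xA72F664843EA937C; add 1 → 0xA72F664843EA937D.
Split into bytes (most-significant first): A7 2F 66 48 43 EA 93 7D.
Little-endian stores the least-significant byte at the lowest address.
So at ascending addresses the bytes are 7D 93 EA 43 48 66 2F A7.

7D 93 EA 43 48 66 2F A7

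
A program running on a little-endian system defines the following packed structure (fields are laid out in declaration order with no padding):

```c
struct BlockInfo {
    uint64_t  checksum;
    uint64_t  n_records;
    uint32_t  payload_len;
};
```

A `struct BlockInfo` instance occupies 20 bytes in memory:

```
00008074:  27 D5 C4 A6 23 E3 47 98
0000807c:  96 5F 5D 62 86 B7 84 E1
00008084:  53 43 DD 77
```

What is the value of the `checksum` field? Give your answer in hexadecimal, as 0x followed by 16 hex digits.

0x9847E323A6C4D527

`checksum` is the first field, at byte offset 0, occupying 8 bytes.
Bytes at offsets 0..7: 27 D5 C4 A6 23 E3 47 98.
Little-endian stores the least-significant byte at the lowest address.
Reassemble most-significant byte first: 98 47 E3 23 A6 C4 D5 27 → 0x9847E323A6C4D527.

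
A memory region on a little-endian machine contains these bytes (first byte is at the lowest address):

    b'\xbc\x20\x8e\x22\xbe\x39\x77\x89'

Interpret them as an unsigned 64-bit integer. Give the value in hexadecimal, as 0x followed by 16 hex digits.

0x897739BE228E20BC

In little-endian order the low byte comes first in memory.
Reassemble most-significant byte first: 89 77 39 BE 22 8E 20 BC → 0x897739BE228E20BC.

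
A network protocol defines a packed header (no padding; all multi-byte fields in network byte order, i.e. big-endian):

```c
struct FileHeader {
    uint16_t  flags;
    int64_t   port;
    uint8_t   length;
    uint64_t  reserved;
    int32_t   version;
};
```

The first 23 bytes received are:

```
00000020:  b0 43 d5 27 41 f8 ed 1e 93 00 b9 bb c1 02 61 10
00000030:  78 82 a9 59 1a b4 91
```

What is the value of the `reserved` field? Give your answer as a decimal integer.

13529097371509097129

`reserved` follows `flags` (2 B), `port` (8 B), `length` (1 B), so it starts at offset 2 + 8 + 1 = 11 and occupies 8 bytes.
Bytes at offsets 11..18: BB C1 02 61 10 78 82 A9.
Big-endian stores the most-significant byte at the lowest address.
The bytes are already most-significant first: 0xBBC10261107882A9.
0xBBC10261107882A9 = 13529097371509097129.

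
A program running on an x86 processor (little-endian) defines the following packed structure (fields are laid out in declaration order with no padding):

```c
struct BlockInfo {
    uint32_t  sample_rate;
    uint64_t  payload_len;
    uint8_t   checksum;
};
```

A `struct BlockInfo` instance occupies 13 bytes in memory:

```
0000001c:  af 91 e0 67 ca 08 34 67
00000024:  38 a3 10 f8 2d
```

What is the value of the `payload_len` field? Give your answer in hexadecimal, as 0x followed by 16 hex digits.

0xF810A338673408CA

`payload_len` follows `sample_rate` (4 bytes), so it starts at byte offset 4 and occupies 8 bytes.
Bytes at offsets 4..11: CA 08 34 67 38 A3 10 F8.
Little-endian: lowest address holds the least-significant byte.
Reassemble most-significant byte first: F8 10 A3 38 67 34 08 CA → 0xF810A338673408CA.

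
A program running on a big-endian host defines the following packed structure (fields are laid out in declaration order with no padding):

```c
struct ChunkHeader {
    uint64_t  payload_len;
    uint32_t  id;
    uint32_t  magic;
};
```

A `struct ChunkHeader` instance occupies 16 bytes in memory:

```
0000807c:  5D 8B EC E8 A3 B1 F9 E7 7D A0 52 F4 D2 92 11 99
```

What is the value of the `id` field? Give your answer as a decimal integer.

2107658996

`id` follows `payload_len` (8 bytes), so it starts at byte offset 8 and occupies 4 bytes.
Bytes at offsets 8..11: 7D A0 52 F4.
Big-endian: lowest address holds the most-significant byte.
The bytes are already most-significant first: 0x7DA052F4.
0x7DA052F4 = 2107658996.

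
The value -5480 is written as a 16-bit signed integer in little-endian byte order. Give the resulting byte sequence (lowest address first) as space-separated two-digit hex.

Two's complement of -5480 in 16 bits: 5480 = 0x1568; invert → 0xEA97; add 1 → 0xEA98.
Split into bytes (most-significant first): EA 98.
Little-endian stores the least-significant byte at the lowest address.
So at ascending addresses the bytes are 98 EA.

98 EA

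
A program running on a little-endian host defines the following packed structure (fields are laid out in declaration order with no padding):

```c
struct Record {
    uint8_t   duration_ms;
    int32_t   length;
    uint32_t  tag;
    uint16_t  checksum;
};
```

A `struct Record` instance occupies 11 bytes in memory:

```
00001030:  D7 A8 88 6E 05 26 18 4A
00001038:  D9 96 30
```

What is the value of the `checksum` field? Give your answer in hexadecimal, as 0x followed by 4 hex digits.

`checksum` follows `duration_ms` (1 B), `length` (4 B), `tag` (4 B), so it starts at offset 1 + 4 + 4 = 9 and occupies 2 bytes.
Bytes at offsets 9..10: 96 30.
In little-endian order the low byte comes first in memory.
Reassemble most-significant byte first: 30 96 → 0x3096.

0x3096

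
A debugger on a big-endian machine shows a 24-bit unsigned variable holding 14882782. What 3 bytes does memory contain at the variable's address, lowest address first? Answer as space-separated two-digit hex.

14882782 in hexadecimal, padded to 24 bits, is 0xE317DE.
Split into bytes (most-significant first): E3 17 DE.
In big-endian order the high byte comes first in memory.
So the memory order matches the most-significant-first order: E3 17 DE.

E3 17 DE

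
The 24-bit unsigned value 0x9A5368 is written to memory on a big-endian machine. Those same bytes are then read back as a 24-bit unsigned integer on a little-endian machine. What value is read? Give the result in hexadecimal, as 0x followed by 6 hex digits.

0x68539A

Stored big-endian, the bytes at ascending addresses are 9A 53 68.
Read back as little-endian, the first byte is least significant, giving 0x68539A.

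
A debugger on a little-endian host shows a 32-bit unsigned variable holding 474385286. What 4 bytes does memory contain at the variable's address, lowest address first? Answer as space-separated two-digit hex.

474385286 in hexadecimal, padded to 32 bits, is 0x1C468B86.
Split into bytes (most-significant first): 1C 46 8B 86.
Little-endian stores the least-significant byte at the lowest address.
So at ascending addresses the bytes are 86 8B 46 1C.

86 8B 46 1C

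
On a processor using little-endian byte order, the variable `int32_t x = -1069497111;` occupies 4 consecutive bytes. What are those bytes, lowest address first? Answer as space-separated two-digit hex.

Two's complement of -1069497111 in 32 bits: 1069497111 = 0x3FBF3B17; invert → 0xC040C4E8; add 1 → 0xC040C4E9.
Split into bytes (most-significant first): C0 40 C4 E9.
Little-endian stores the least-significant byte at the lowest address.
So at ascending addresses the bytes are E9 C4 40 C0.

E9 C4 40 C0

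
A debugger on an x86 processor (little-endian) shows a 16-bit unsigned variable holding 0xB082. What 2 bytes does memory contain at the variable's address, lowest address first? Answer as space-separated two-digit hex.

Split into bytes (most-significant first): B0 82.
Little-endian stores the least-significant byte at the lowest address.
So at ascending addresses the bytes are 82 B0.

82 B0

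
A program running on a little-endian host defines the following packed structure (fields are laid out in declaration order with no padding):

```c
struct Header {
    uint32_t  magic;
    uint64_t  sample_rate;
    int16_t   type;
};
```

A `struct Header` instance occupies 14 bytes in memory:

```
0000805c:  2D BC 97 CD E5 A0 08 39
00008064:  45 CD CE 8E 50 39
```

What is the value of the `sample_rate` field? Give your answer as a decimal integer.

10290387895781466341

`sample_rate` follows `magic` (4 bytes), so it starts at byte offset 4 and occupies 8 bytes.
Bytes at offsets 4..11: E5 A0 08 39 45 CD CE 8E.
In little-endian order the low byte comes first in memory.
Reassemble most-significant byte first: 8E CE CD 45 39 08 A0 E5 → 0x8ECECD453908A0E5.
0x8ECECD453908A0E5 = 10290387895781466341.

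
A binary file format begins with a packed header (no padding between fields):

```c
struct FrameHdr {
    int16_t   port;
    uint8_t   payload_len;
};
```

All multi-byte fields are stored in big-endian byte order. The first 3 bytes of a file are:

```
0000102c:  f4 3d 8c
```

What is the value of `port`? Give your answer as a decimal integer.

`port` is the first field, at byte offset 0, occupying 2 bytes.
Bytes at offsets 0..1: F4 3D.
Big-endian stores the most-significant byte at the lowest address.
The bytes are already most-significant first: 0xF43D.
Top bit is set, so as a signed 16-bit value this is 0xF43D − 2^16 = -3011.

-3011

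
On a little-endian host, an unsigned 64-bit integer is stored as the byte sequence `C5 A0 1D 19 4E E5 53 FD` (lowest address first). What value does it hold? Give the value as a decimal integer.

18254185838254334149

Little-endian: lowest address holds the least-significant byte.
Reassemble most-significant byte first: FD 53 E5 4E 19 1D A0 C5 → 0xFD53E54E191DA0C5.
0xFD53E54E191DA0C5 = 18254185838254334149.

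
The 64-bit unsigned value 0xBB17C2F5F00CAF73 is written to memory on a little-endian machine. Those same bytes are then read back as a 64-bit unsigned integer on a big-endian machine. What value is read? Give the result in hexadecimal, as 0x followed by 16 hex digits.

0x73AF0CF0F5C217BB

Stored little-endian, the bytes at ascending addresses are 73 AF 0C F0 F5 C2 17 BB.
Read back as big-endian, the last byte is least significant, giving 0x73AF0CF0F5C217BB.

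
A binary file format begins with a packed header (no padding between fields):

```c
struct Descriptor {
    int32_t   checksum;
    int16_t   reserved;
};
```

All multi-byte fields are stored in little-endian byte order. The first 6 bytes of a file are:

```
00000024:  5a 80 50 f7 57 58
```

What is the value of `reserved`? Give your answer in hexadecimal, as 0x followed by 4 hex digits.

`reserved` follows `checksum` (4 bytes), so it starts at byte offset 4 and occupies 2 bytes.
Bytes at offsets 4..5: 57 58.
Little-endian stores the least-significant byte at the lowest address.
Reassemble most-significant byte first: 58 57 → 0x5857.

0x5857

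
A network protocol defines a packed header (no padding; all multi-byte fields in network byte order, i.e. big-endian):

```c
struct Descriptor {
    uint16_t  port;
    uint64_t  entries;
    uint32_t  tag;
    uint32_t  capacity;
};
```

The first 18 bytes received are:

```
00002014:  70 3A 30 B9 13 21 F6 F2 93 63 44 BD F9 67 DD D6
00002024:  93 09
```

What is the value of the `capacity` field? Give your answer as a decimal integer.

3721827081

`capacity` follows `port` (2 B), `entries` (8 B), `tag` (4 B), so it starts at offset 2 + 8 + 4 = 14 and occupies 4 bytes.
Bytes at offsets 14..17: DD D6 93 09.
Big-endian: lowest address holds the most-significant byte.
The bytes are already most-significant first: 0xDDD69309.
0xDDD69309 = 3721827081.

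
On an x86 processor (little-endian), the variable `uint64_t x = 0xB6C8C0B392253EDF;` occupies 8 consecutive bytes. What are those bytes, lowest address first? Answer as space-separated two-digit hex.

DF 3E 25 92 B3 C0 C8 B6

Split into bytes (most-significant first): B6 C8 C0 B3 92 25 3E DF.
In little-endian order the low byte comes first in memory.
So at ascending addresses the bytes are DF 3E 25 92 B3 C0 C8 B6.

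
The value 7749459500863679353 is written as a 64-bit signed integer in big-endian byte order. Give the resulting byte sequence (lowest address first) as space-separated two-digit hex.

7749459500863679353 in hexadecimal, padded to 64 bits, is 0x6B8B9C5B8E416B79.
Split into bytes (most-significant first): 6B 8B 9C 5B 8E 41 6B 79.
Big-endian stores the most-significant byte at the lowest address.
So the memory order matches the most-significant-first order: 6B 8B 9C 5B 8E 41 6B 79.

6B 8B 9C 5B 8E 41 6B 79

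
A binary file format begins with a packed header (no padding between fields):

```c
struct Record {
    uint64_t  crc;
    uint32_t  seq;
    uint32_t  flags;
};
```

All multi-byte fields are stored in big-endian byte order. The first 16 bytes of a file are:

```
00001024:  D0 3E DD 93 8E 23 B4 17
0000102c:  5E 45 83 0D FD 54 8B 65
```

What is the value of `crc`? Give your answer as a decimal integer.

`crc` is the first field, at byte offset 0, occupying 8 bytes.
Bytes at offsets 0..7: D0 3E DD 93 8E 23 B4 17.
In big-endian order the high byte comes first in memory.
The bytes are already most-significant first: 0xD03EDD938E23B417.
0xD03EDD938E23B417 = 15005674634259706903.

15005674634259706903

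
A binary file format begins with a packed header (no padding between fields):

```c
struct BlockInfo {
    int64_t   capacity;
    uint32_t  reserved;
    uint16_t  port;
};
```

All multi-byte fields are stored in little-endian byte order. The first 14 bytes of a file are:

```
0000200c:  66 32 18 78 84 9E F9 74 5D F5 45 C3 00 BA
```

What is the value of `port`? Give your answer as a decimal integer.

47616

`port` follows `capacity` (8 B), `reserved` (4 B), so it starts at offset 8 + 4 = 12 and occupies 2 bytes.
Bytes at offsets 12..13: 00 BA.
In little-endian order the low byte comes first in memory.
Reassemble most-significant byte first: BA 00 → 0xBA00.
0xBA00 = 47616.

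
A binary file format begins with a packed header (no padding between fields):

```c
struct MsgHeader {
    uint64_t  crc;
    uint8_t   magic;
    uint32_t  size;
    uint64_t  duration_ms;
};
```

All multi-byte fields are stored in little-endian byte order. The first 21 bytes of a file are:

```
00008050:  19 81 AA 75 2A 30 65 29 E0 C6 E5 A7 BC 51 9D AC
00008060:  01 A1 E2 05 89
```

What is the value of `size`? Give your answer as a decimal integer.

3165119942

`size` follows `crc` (8 B), `magic` (1 B), so it starts at offset 8 + 1 = 9 and occupies 4 bytes.
Bytes at offsets 9..12: C6 E5 A7 BC.
Little-endian: lowest address holds the least-significant byte.
Reassemble most-significant byte first: BC A7 E5 C6 → 0xBCA7E5C6.
0xBCA7E5C6 = 3165119942.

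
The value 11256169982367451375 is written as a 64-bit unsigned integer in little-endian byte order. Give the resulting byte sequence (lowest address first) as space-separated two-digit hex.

11256169982367451375 in hexadecimal, padded to 64 bits, is 0x9C35F2F6126D48EF.
Split into bytes (most-significant first): 9C 35 F2 F6 12 6D 48 EF.
In little-endian order the low byte comes first in memory.
So at ascending addresses the bytes are EF 48 6D 12 F6 F2 35 9C.

EF 48 6D 12 F6 F2 35 9C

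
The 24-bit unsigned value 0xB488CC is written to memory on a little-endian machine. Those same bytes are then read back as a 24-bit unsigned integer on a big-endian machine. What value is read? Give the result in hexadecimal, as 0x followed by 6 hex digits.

Stored little-endian, the bytes at ascending addresses are CC 88 B4.
Read back as big-endian, the last byte is least significant, giving 0xCC88B4.

0xCC88B4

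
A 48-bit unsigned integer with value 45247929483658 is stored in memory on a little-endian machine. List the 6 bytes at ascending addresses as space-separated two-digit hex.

45247929483658 in hexadecimal, padded to 48 bits, is 0x29271AC3818A.
Split into bytes (most-significant first): 29 27 1A C3 81 8A.
In little-endian order the low byte comes first in memory.
So at ascending addresses the bytes are 8A 81 C3 1A 27 29.

8A 81 C3 1A 27 29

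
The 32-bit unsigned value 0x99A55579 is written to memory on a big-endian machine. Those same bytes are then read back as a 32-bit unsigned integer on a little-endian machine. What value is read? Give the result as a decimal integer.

2035656089

Stored big-endian, the bytes at ascending addresses are 99 A5 55 79.
Read back as little-endian, the first byte is least significant, giving 0x7955A599.
0x7955A599 = 2035656089.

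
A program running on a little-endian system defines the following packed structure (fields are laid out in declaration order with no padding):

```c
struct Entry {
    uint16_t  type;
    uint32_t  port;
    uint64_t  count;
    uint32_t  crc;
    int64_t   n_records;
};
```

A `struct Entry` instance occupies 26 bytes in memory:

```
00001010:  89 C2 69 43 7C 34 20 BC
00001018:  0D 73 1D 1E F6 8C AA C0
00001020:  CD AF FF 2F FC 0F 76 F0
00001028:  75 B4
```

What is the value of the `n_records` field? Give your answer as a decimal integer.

-5443180184742383617

`n_records` follows `type` (2 B), `port` (4 B), `count` (8 B), `crc` (4 B), so it starts at offset 2 + 4 + 8 + 4 = 18 and occupies 8 bytes.
Bytes at offsets 18..25: FF 2F FC 0F 76 F0 75 B4.
Little-endian stores the least-significant byte at the lowest address.
Reassemble most-significant byte first: B4 75 F0 76 0F FC 2F FF → 0xB475F0760FFC2FFF.
Top bit is set, so as a signed 64-bit value this is 0xB475F0760FFC2FFF − 2^64 = -5443180184742383617.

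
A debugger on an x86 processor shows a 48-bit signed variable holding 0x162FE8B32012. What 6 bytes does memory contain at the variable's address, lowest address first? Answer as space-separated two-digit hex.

Split into bytes (most-significant first): 16 2F E8 B3 20 12.
In little-endian order the low byte comes first in memory.
So at ascending addresses the bytes are 12 20 B3 E8 2F 16.

12 20 B3 E8 2F 16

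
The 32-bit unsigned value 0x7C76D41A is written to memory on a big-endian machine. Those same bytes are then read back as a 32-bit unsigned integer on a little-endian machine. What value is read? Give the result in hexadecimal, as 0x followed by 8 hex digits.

Stored big-endian, the bytes at ascending addresses are 7C 76 D4 1A.
Read back as little-endian, the first byte is least significant, giving 0x1AD4767C.

0x1AD4767C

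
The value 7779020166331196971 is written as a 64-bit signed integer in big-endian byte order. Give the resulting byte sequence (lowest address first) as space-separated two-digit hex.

6B F4 A1 A0 52 C5 66 2B

7779020166331196971 in hexadecimal, padded to 64 bits, is 0x6BF4A1A052C5662B.
Split into bytes (most-significant first): 6B F4 A1 A0 52 C5 66 2B.
Big-endian stores the most-significant byte at the lowest address.
So the memory order matches the most-significant-first order: 6B F4 A1 A0 52 C5 66 2B.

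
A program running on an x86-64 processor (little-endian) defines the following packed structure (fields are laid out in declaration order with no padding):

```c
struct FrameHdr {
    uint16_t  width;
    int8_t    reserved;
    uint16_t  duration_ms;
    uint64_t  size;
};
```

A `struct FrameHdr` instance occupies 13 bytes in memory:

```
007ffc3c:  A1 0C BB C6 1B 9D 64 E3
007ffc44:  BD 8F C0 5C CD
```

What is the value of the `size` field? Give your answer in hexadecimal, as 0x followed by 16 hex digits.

0xCD5CC08FBDE3649D

`size` follows `width` (2 B), `reserved` (1 B), `duration_ms` (2 B), so it starts at offset 2 + 1 + 2 = 5 and occupies 8 bytes.
Bytes at offsets 5..12: 9D 64 E3 BD 8F C0 5C CD.
Little-endian: lowest address holds the least-significant byte.
Reassemble most-significant byte first: CD 5C C0 8F BD E3 64 9D → 0xCD5CC08FBDE3649D.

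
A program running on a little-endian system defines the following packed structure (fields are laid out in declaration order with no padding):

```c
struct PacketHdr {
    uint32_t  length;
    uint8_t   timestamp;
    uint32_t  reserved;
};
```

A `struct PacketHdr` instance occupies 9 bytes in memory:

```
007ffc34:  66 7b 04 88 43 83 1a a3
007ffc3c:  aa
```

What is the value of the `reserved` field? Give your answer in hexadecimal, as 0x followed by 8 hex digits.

0xAAA31A83

`reserved` follows `length` (4 B), `timestamp` (1 B), so it starts at offset 4 + 1 = 5 and occupies 4 bytes.
Bytes at offsets 5..8: 83 1A A3 AA.
Little-endian: lowest address holds the least-significant byte.
Reassemble most-significant byte first: AA A3 1A 83 → 0xAAA31A83.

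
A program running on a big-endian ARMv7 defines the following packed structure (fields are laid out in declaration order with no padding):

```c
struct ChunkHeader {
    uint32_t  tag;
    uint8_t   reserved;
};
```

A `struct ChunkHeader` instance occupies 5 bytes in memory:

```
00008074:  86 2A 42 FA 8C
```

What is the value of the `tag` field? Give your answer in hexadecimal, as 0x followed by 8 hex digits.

0x862A42FA

`tag` is the first field, at byte offset 0, occupying 4 bytes.
Bytes at offsets 0..3: 86 2A 42 FA.
In big-endian order the high byte comes first in memory.
The bytes are already most-significant first: 0x862A42FA.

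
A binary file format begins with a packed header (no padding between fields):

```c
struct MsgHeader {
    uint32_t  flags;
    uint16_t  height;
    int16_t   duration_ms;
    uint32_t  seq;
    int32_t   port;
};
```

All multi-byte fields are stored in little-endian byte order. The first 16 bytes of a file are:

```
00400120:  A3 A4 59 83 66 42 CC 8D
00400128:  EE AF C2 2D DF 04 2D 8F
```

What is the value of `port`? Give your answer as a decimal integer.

`port` follows `flags` (4 B), `height` (2 B), `duration_ms` (2 B), `seq` (4 B), so it starts at offset 4 + 2 + 2 + 4 = 12 and occupies 4 bytes.
Bytes at offsets 12..15: DF 04 2D 8F.
Little-endian stores the least-significant byte at the lowest address.
Reassemble most-significant byte first: 8F 2D 04 DF → 0x8F2D04DF.
Top bit is set, so as a signed 32-bit value this is 0x8F2D04DF − 2^32 = -1892875041.

-1892875041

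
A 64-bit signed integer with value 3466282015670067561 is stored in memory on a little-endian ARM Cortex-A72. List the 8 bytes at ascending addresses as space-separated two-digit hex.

69 E1 56 CB 20 B5 1A 30

3466282015670067561 in hexadecimal, padded to 64 bits, is 0x301AB520CB56E169.
Split into bytes (most-significant first): 30 1A B5 20 CB 56 E1 69.
Little-endian stores the least-significant byte at the lowest address.
So at ascending addresses the bytes are 69 E1 56 CB 20 B5 1A 30.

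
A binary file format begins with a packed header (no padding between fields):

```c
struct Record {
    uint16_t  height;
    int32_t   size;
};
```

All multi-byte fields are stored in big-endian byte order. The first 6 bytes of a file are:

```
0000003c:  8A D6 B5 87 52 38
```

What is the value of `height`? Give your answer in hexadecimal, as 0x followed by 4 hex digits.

`height` is the first field, at byte offset 0, occupying 2 bytes.
Bytes at offsets 0..1: 8A D6.
Big-endian stores the most-significant byte at the lowest address.
The bytes are already most-significant first: 0x8AD6.

0x8AD6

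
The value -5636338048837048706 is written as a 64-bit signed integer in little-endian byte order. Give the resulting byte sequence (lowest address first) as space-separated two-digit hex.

7E A6 0C 3D 68 B4 C7 B1

Two's complement of -5636338048837048706 in 64 bits: 5636338048837048706 = 0x4E384B97C2F35982; invert → 0xB1C7B4683D0CA67D; add 1 → 0xB1C7B4683D0CA67E.
Split into bytes (most-significant first): B1 C7 B4 68 3D 0C A6 7E.
In little-endian order the low byte comes first in memory.
So at ascending addresses the bytes are 7E A6 0C 3D 68 B4 C7 B1.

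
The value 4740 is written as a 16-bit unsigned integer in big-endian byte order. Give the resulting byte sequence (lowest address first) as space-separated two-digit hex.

4740 in hexadecimal, padded to 16 bits, is 0x1284.
Split into bytes (most-significant first): 12 84.
Big-endian stores the most-significant byte at the lowest address.
So the memory order matches the most-significant-first order: 12 84.

12 84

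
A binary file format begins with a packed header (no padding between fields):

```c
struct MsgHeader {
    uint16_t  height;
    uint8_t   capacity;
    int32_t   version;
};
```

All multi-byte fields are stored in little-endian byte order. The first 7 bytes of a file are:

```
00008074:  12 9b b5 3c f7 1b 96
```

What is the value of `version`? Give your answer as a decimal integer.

`version` follows `height` (2 B), `capacity` (1 B), so it starts at offset 2 + 1 = 3 and occupies 4 bytes.
Bytes at offsets 3..6: 3C F7 1B 96.
Little-endian: lowest address holds the least-significant byte.
Reassemble most-significant byte first: 96 1B F7 3C → 0x961BF73C.
Top bit is set, so as a signed 32-bit value this is 0x961BF73C − 2^32 = -1776552132.

-1776552132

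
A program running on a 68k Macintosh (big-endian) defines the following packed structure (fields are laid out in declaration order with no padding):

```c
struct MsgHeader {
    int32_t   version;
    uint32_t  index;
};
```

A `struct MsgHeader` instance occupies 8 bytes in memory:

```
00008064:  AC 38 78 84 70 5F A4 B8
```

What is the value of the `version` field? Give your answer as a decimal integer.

`version` is the first field, at byte offset 0, occupying 4 bytes.
Bytes at offsets 0..3: AC 38 78 84.
In big-endian order the high byte comes first in memory.
The bytes are already most-significant first: 0xAC387884.
Top bit is set, so as a signed 32-bit value this is 0xAC387884 − 2^32 = -1405585276.

-1405585276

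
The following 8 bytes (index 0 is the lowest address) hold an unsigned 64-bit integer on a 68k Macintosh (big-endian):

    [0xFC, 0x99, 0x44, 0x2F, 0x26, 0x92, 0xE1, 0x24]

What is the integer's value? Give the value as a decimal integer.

Big-endian: lowest address holds the most-significant byte.
The bytes are already most-significant first: 0xFC99442F2692E124.
0xFC99442F2692E124 = 18201654338295882020.

18201654338295882020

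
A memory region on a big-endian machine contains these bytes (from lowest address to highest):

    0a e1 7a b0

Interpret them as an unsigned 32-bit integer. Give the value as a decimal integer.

182549168

Big-endian: lowest address holds the most-significant byte.
The bytes are already most-significant first: 0x0AE17AB0.
0x0AE17AB0 = 182549168.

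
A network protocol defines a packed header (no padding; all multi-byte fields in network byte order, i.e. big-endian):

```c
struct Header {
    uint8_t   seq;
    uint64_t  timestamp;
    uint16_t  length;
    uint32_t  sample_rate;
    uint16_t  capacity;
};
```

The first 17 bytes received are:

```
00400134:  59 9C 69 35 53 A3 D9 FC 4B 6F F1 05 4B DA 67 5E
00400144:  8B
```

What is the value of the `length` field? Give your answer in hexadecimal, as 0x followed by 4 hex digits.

0x6FF1

`length` follows `seq` (1 B), `timestamp` (8 B), so it starts at offset 1 + 8 = 9 and occupies 2 bytes.
Bytes at offsets 9..10: 6F F1.
In big-endian order the high byte comes first in memory.
The bytes are already most-significant first: 0x6FF1.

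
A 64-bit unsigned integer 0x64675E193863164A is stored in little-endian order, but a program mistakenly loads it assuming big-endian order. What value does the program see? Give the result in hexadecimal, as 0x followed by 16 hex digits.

0x4A166338195E6764

Stored little-endian, the bytes at ascending addresses are 4A 16 63 38 19 5E 67 64.
Read back as big-endian, the last byte is least significant, giving 0x4A166338195E6764.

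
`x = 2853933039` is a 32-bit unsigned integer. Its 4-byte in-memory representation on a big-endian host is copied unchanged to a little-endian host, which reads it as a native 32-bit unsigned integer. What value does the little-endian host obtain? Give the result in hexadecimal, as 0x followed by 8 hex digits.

2853933039 in 32-bit hexadecimal is 0xAA1B8FEF.
Stored big-endian, the bytes at ascending addresses are AA 1B 8F EF.
Read back as little-endian, the first byte is least significant, giving 0xEF8F1BAA.

0xEF8F1BAA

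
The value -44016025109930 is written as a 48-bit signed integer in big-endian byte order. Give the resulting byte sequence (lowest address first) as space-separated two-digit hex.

D7 F7 B8 75 7A 56

Two's complement of -44016025109930 in 48 bits: 44016025109930 = 0x2808478A85AA; invert → 0xD7F7B8757A55; add 1 → 0xD7F7B8757A56.
Split into bytes (most-significant first): D7 F7 B8 75 7A 56.
Big-endian stores the most-significant byte at the lowest address.
So the memory order matches the most-significant-first order: D7 F7 B8 75 7A 56.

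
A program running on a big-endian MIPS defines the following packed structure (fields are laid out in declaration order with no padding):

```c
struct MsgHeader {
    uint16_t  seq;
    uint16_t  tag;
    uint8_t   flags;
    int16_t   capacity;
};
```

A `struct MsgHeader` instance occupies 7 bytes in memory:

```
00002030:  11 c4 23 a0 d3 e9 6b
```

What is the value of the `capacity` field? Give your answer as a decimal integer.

-5781

`capacity` follows `seq` (2 B), `tag` (2 B), `flags` (1 B), so it starts at offset 2 + 2 + 1 = 5 and occupies 2 bytes.
Bytes at offsets 5..6: E9 6B.
Big-endian: lowest address holds the most-significant byte.
The bytes are already most-significant first: 0xE96B.
Top bit is set, so as a signed 16-bit value this is 0xE96B − 2^16 = -5781.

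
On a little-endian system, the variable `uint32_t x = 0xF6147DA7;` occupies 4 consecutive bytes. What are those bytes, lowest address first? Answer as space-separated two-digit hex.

A7 7D 14 F6

Split into bytes (most-significant first): F6 14 7D A7.
In little-endian order the low byte comes first in memory.
So at ascending addresses the bytes are A7 7D 14 F6.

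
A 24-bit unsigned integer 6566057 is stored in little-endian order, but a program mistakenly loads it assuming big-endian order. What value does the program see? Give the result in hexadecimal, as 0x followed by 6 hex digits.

6566057 in 24-bit hexadecimal is 0x6430A9.
Stored little-endian, the bytes at ascending addresses are A9 30 64.
Read back as big-endian, the last byte is least significant, giving 0xA93064.

0xA93064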